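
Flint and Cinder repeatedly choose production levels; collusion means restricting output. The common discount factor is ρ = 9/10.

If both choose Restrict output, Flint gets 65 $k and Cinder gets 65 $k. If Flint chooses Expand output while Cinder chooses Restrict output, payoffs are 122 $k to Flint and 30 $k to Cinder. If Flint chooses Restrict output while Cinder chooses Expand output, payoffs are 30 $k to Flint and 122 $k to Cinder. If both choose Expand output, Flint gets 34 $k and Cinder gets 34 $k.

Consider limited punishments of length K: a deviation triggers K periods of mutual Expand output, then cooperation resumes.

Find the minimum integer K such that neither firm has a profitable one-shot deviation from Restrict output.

IC: ρ(1−ρ^K)/(1−ρ) ≥ (122−65)/(65−34) = 57/31.
With ρ = 9/10: need 1 − ρ^K ≥ 57/31·(1−9/10)/(9/10), i.e. ρ^K ≤ 0.7957.
Since (9/10)^2 = 0.8100 and (9/10)^3 = 0.7290, the smallest such K is 3.

3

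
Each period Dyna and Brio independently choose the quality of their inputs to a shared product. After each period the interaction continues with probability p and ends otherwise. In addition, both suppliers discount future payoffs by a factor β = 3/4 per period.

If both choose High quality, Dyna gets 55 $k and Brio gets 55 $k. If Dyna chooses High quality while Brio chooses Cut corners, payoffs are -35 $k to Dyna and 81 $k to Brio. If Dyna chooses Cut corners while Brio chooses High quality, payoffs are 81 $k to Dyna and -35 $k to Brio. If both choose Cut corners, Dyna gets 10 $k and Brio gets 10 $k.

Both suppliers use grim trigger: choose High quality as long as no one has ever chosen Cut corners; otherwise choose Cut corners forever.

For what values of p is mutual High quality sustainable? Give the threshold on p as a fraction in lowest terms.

With continuation probability p and discount β, the effective per-period discount factor is βp.
Grim-trigger IC: βp ≥ (81−55)/(81−10) = 26/71.
So p ≥ (26/71)/(3/4) = 104/213.

104/213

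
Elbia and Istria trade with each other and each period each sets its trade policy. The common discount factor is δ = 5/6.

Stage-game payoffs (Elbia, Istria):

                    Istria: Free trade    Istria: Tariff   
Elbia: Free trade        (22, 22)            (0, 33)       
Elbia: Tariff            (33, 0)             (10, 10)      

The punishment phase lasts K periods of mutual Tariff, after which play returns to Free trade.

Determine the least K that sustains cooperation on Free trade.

No profitable deviation requires (22−10)(δ+…+δ^K) ≥ 33−22, i.e. δ+…+δ^K ≥ 11/12 ≈ 0.9167.
With δ = 5/6, the partial sums are K=1: 0.8333, K=2: 1.5278.
K = 2 is the first length at which the sum reaches 0.9167.

2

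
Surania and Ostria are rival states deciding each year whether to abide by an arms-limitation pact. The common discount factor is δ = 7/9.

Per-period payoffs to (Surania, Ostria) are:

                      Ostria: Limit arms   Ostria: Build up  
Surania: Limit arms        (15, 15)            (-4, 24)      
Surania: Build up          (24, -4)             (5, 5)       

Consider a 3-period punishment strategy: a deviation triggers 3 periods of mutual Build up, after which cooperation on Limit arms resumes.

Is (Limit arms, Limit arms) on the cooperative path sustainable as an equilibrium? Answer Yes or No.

A one-shot deviation gives 24 now, then 5 for 3 periods, then back to 15.
Gain from deviating: (24−15) today; loss: (15−5) in each of the next 3 periods.
No-deviation condition: (15−5)(δ+…+δ^3) ≥ 24−15, i.e. δ+…+δ^3 ≥ 9/10.
At δ = 7/9: δ+…+δ^3 = 1.8532 ≥ 0.9000.
So cooperation is sustainable.

Yes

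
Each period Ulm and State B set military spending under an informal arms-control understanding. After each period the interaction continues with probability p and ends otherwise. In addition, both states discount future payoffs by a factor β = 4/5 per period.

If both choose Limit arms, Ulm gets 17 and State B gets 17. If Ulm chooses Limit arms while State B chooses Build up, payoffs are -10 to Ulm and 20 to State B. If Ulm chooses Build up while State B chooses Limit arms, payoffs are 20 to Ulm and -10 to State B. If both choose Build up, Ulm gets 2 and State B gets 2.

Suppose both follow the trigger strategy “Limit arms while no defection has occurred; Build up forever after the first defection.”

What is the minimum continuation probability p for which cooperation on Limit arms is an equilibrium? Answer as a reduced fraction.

Expected continuation weight on next period's payoff is β·p = 4/5·p, which plays the role of the discount factor.
Cooperation requires 4/5·p ≥ (20−17)/(20−2) = 1/6, hence p ≥ 5/24.

5/24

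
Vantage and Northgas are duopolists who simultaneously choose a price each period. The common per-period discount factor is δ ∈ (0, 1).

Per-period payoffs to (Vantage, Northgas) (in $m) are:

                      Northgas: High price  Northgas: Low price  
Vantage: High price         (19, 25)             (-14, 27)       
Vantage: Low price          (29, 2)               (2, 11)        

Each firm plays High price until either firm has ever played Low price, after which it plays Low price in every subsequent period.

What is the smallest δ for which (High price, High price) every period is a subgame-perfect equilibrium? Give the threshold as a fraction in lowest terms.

10/27

For Vantage: deviation gain 29−19 = 10, per-period punishment loss 19−2 = 17. IC gives δ ≥ 10/27.
For Northgas: gain 2, loss 14 per period, so δ ≥ 2/16 = 1/8.
The tighter constraint is Vantage's, so cooperation needs δ ≥ 10/27.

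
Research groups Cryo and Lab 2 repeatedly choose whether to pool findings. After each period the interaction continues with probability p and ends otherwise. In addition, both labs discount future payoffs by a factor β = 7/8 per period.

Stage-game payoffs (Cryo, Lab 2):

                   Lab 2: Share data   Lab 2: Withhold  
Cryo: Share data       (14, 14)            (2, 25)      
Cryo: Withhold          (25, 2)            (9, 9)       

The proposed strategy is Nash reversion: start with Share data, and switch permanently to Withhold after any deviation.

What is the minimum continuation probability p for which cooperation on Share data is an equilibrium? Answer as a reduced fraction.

11/14

Expected continuation weight on next period's payoff is β·p = 7/8·p, which plays the role of the discount factor.
Cooperation requires 7/8·p ≥ (25−14)/(25−9) = 11/16, hence p ≥ 11/14.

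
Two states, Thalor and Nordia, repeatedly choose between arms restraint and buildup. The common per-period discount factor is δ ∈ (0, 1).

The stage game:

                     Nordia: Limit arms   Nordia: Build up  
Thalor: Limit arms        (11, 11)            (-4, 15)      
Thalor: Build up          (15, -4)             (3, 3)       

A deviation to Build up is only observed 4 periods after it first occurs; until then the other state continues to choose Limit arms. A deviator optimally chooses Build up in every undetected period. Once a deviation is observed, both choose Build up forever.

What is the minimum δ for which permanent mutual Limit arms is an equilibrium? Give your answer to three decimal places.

0.760

A deviator earns 15 for 4 periods, then 3 forever; cooperating earns 11 forever. Multiplying the IC by (1−δ):
11 ≥ 15(1−δ^4) + 3δ^4, so 12·δ^4 ≥ 4 and δ^4 ≥ 1/3.
δ ≥ (1/3)^(1/4) ≈ 0.760.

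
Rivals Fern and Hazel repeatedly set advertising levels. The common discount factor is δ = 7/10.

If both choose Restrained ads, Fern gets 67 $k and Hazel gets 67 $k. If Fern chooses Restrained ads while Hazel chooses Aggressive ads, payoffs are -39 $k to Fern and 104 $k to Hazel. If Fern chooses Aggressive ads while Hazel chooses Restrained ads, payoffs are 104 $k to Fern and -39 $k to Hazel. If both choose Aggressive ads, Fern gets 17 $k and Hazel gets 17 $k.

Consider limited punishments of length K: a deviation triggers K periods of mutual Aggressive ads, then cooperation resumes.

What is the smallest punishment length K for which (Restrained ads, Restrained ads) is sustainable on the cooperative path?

2

IC: δ(1−δ^K)/(1−δ) ≥ (104−67)/(67−17) = 37/50.
With δ = 7/10: need 1 − δ^K ≥ 37/50·(1−7/10)/(7/10), i.e. δ^K ≤ 0.6829.
Since (7/10)^1 = 0.7000 and (7/10)^2 = 0.4900, the smallest such K is 2.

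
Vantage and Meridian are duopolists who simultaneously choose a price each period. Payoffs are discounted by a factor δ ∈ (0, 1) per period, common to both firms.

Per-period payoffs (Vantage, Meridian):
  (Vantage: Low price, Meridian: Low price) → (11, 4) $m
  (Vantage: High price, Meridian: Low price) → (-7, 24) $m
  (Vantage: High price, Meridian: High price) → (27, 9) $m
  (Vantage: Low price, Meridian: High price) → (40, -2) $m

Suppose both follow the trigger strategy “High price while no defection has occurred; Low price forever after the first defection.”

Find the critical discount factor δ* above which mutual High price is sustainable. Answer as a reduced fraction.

3/4

Vantage: cooperation gives 27 each period; deviation gives 40 once then 11 forever.
  27/(1−δ) ≥ 40 + 11δ/(1−δ) ⇒ δ ≥ 13/29.
Meridian: cooperation gives 9 each period; deviation gives 24 once then 4 forever.
  δ ≥ 15/20 = 3/4.
Both must hold, so the binding constraint is Meridian's: δ ≥ 3/4.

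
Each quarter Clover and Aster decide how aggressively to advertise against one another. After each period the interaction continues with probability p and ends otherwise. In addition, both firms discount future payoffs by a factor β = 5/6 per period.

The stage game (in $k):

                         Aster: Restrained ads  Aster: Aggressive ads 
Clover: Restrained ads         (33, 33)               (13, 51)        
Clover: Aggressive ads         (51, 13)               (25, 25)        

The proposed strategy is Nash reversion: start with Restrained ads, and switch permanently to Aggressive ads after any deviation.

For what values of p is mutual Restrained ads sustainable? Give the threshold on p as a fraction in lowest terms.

54/65

With continuation probability p and discount β, the effective per-period discount factor is βp.
Grim-trigger IC: βp ≥ (51−33)/(51−25) = 9/13.
So p ≥ (9/13)/(5/6) = 54/65.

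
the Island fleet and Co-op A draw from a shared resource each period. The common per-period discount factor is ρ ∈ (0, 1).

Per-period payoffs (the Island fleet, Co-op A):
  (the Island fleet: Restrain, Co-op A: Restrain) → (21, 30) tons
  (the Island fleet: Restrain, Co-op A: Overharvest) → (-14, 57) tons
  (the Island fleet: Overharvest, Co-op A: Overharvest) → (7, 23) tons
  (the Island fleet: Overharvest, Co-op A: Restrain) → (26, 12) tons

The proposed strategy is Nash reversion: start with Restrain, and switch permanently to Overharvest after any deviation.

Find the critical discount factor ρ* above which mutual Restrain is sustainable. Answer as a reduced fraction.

the Island fleet: cooperation gives 21 each period; deviation gives 26 once then 7 forever.
  21/(1−ρ) ≥ 26 + 7ρ/(1−ρ) ⇒ ρ ≥ 5/19.
Co-op A: cooperation gives 30 each period; deviation gives 57 once then 23 forever.
  ρ ≥ 27/34.
Both must hold, so the binding constraint is Co-op A's: ρ ≥ 27/34.

27/34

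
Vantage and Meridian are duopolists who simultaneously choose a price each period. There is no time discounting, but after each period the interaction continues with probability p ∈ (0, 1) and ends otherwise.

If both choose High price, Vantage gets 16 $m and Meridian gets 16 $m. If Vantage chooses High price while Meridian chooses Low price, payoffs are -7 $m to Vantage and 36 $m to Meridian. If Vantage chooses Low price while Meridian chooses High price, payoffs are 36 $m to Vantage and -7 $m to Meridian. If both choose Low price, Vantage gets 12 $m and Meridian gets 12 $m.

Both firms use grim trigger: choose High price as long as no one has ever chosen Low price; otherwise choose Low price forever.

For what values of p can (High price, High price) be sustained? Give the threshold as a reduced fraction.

Expected cooperation value is 16 + p·16 + p²·16 + … = 16/(1−p); deviation gives 36 + p·12/(1−p).
16 ≥ 36(1−p) + 12p ⇒ 24p ≥ 20 ⇒ p ≥ 20/24 = 5/6.

5/6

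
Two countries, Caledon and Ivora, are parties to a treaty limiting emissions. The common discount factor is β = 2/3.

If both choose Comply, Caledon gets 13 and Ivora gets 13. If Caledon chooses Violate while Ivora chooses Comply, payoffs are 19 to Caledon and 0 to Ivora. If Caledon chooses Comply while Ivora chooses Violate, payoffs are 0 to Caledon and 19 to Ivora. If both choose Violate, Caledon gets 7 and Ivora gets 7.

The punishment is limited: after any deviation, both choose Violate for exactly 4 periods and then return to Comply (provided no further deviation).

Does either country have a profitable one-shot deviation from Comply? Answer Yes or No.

A one-shot deviation gives 19 now, then 7 for 4 periods, then back to 13.
Gain from deviating: (19−13) today; loss: (13−7) in each of the next 4 periods.
No-deviation condition: (13−7)(β+…+β^4) ≥ 19−13, i.e. β+…+β^4 ≥ 1.
At β = 2/3: β+…+β^4 = 1.6049 ≥ 1.0000.
So cooperation is sustainable.

No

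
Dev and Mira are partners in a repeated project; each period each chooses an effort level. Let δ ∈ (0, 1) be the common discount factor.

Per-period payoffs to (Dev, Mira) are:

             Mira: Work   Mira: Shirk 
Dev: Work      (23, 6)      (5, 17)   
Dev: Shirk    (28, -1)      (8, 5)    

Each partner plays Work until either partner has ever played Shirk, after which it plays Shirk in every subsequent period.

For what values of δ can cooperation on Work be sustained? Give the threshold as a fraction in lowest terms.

11/12

Dev's threshold: (28−23)/(28−8) = 1/4.
Mira's threshold: (17−6)/(17−5) = 11/12.
1/4 < 11/12, so Mira binds and δ* = 11/12.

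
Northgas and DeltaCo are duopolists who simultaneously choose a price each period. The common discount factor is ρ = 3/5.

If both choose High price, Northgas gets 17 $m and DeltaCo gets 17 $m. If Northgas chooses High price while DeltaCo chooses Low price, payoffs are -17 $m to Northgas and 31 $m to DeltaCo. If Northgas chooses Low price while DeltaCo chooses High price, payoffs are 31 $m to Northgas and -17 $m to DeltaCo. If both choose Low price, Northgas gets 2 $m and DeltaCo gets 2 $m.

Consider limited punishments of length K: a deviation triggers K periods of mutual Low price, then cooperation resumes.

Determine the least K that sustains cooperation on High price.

Need Σ_{k=1}^{K} ρ^k ≥ (31−17)/(17−2) = 0.9333 at ρ = 3/5.
At K = 1 the sum is 0.6000 < 0.9333; at K = 2 it is 0.9600 ≥ 0.9333.
So the minimum punishment length is K = 2.

2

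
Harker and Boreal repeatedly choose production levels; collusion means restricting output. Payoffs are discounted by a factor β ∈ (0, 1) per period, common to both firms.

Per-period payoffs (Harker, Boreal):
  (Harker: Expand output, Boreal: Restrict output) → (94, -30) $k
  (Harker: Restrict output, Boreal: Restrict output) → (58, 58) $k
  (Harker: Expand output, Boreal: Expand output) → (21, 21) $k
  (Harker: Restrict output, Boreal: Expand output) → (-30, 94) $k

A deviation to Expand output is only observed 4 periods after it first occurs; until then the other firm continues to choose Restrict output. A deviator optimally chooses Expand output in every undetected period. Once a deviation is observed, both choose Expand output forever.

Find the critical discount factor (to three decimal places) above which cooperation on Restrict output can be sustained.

0.838

The best deviation is to choose Expand output for all 4 undetected periods, earning 94 each, then 21 forever once detected.
Deviation value: 94(1−β^4)/(1−β) + 21β^4/(1−β); cooperation value: 58/(1−β).
IC: 58 ≥ 94(1−β^4) + 21β^4 = 94 − 73β^4.
So β^4 ≥ 36/73, giving β ≥ (36/73)^(1/4) ≈ 0.838.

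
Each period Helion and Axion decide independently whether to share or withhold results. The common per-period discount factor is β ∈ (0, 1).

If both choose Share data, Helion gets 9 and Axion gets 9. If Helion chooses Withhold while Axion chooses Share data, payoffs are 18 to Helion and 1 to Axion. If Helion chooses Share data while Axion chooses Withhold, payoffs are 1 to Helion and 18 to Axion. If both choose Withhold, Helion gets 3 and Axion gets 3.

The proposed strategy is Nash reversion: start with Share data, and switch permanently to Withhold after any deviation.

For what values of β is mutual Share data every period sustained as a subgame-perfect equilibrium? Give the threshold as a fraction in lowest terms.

One-period gain from deviating is 18 − 9 = 9. The loss is 9 − 3 = 6 in every subsequent period, with present value 6·β/(1−β).
Deviation is unprofitable when 6·β/(1−β) ≥ 9, i.e. β/(1−β) ≥ 3/2.
Equivalently β ≥ 9/(9+6) = 3/5.

3/5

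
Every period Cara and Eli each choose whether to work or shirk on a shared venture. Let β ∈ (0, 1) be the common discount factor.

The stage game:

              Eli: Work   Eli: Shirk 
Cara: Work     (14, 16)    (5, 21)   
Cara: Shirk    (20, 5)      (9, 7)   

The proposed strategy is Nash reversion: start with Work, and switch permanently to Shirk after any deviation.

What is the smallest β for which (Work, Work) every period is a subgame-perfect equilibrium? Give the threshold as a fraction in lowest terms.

Cara's threshold: (20−14)/(20−9) = 6/11.
Eli's threshold: (21−16)/(21−7) = 5/14.
6/11 > 5/14, so Cara binds and β* = 6/11.

6/11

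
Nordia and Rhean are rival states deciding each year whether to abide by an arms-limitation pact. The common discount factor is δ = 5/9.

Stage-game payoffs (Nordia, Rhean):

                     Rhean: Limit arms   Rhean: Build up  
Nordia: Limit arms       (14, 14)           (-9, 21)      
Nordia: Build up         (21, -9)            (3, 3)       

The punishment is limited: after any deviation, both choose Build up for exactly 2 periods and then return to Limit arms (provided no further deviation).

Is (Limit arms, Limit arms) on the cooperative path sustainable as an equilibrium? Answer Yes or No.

Yes

IC: δ+…+δ^2 ≥ (21−14)/(14−3) = 7/11.
At δ = 5/9: partial sum = 0.8642 ≥ 0.6364. Cooperation sustainable.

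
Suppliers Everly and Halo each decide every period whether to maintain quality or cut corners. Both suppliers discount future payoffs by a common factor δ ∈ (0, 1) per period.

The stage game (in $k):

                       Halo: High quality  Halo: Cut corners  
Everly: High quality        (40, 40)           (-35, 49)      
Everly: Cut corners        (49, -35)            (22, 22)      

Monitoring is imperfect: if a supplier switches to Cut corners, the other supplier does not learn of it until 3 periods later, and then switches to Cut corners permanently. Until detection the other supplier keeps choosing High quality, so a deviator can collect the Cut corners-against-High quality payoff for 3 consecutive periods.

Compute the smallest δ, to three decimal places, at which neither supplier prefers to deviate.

The best deviation is to choose Cut corners for all 3 undetected periods, earning 49 each, then 22 forever once detected.
Deviation value: 49(1−δ^3)/(1−δ) + 22δ^3/(1−δ); cooperation value: 40/(1−δ).
IC: 40 ≥ 49(1−δ^3) + 22δ^3 = 49 − 27δ^3.
So δ^3 ≥ 9/27 = 1/3, giving δ ≥ (1/3)^(1/3) ≈ 0.693.

0.693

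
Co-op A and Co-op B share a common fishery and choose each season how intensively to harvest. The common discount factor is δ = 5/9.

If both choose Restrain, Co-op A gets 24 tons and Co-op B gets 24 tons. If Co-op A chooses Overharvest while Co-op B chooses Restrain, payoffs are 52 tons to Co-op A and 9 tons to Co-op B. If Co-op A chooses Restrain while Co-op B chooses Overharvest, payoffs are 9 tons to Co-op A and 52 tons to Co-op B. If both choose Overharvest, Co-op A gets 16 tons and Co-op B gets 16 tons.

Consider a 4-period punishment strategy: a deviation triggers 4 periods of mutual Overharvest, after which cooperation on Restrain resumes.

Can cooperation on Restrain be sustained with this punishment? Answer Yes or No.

No

IC: δ+…+δ^4 ≥ (52−24)/(24−16) = 7/2.
At δ = 5/9: partial sum = 1.1309 < 3.5000. Cooperation not sustainable.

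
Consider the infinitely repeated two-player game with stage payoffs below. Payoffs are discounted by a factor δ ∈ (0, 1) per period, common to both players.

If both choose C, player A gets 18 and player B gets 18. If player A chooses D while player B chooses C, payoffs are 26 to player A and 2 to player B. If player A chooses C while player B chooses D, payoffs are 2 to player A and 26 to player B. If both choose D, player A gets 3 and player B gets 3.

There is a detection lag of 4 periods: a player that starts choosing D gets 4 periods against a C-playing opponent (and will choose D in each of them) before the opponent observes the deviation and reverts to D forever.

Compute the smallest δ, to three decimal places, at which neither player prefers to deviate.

A deviator earns 26 for 4 periods, then 3 forever; cooperating earns 18 forever. Multiplying the IC by (1−δ):
18 ≥ 26(1−δ^4) + 3δ^4, so 23·δ^4 ≥ 8 and δ^4 ≥ 8/23.
δ ≥ (8/23)^(1/4) ≈ 0.768.

0.768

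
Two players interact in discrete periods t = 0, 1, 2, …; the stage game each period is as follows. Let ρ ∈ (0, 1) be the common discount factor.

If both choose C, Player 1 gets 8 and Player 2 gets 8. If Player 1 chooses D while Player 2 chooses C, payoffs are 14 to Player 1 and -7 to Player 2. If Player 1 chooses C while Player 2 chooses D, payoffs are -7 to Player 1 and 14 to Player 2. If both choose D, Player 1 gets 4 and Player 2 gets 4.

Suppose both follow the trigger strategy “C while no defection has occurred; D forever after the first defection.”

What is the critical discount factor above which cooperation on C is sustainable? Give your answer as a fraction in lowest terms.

Under grim trigger the critical discount factor is (T−C)/(T−P) with T = 14, C = 8, P = 4.
ρ* = (14−8)/(14−4) = 6/10 = 3/5.

3/5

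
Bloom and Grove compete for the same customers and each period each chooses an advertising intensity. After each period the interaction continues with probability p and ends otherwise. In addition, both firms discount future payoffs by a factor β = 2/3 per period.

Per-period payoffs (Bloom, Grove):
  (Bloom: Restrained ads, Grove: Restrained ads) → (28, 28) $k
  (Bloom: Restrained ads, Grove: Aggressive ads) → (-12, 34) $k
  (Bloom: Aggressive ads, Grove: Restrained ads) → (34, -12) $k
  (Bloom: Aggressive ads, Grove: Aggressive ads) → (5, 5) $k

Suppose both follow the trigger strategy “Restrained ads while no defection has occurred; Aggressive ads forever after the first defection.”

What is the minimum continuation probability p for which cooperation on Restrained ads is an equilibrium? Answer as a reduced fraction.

9/29

With continuation probability p and discount β, the effective per-period discount factor is βp.
Grim-trigger IC: βp ≥ (34−28)/(34−5) = 6/29.
So p ≥ (6/29)/(2/3) = 9/29.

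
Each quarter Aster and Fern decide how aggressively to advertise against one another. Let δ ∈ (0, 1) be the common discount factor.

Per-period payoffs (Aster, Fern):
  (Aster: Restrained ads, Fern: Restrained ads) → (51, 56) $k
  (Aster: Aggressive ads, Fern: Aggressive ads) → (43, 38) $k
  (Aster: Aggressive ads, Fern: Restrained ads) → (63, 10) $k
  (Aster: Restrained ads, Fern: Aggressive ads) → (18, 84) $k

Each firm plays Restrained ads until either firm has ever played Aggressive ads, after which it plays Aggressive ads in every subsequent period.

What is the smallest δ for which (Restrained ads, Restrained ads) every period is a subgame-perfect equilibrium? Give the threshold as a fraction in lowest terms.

Aster: cooperation gives 51 each period; deviation gives 63 once then 43 forever.
  51/(1−δ) ≥ 63 + 43δ/(1−δ) ⇒ δ ≥ 12/20 = 3/5.
Fern: cooperation gives 56 each period; deviation gives 84 once then 38 forever.
  δ ≥ 28/46 = 14/23.
Both must hold, so the binding constraint is Fern's: δ ≥ 14/23.

14/23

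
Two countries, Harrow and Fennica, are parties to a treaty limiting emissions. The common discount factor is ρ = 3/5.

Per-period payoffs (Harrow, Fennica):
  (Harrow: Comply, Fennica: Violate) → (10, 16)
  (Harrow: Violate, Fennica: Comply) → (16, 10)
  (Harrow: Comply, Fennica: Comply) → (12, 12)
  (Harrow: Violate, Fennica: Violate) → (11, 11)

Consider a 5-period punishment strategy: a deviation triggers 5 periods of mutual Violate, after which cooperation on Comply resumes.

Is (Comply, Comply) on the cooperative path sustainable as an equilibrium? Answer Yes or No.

No

IC: ρ+…+ρ^5 ≥ (16−12)/(12−11) = 4.
At ρ = 3/5: partial sum = 1.3834 < 4.0000. Cooperation not sustainable.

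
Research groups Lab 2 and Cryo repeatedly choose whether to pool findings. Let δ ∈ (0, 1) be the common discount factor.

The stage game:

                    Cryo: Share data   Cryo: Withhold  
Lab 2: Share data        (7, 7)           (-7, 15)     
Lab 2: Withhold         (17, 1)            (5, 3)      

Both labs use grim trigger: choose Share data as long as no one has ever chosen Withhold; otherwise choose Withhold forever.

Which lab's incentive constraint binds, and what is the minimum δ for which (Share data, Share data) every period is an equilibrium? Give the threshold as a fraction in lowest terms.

Lab 2's threshold: (17−7)/(17−5) = 5/6.
Cryo's threshold: (15−7)/(15−3) = 2/3.
5/6 > 2/3, so Lab 2 binds and δ* = 5/6.

Lab 2; δ ≥ 5/6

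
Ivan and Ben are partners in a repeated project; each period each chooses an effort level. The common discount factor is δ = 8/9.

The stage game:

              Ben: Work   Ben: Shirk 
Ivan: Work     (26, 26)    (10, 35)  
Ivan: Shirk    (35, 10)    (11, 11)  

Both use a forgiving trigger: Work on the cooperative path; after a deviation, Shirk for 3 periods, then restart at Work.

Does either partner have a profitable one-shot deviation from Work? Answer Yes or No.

Comparing payoff streams over the 4 periods until play realigns: cooperate → 26(1+δ+…+δ^3); deviate → 35 + 11(δ+…+δ^3).
Cooperation is sustained iff (26−11)(δ+…+δ^3) ≥ 35−26.
δ+…+δ^3 = 8/9·(1−(8/9)^3)/(1−8/9) = 2.3813, and (35−26)/(26−11) = 0.6000.
2.3813 ≥ 0.6000, so cooperation is sustainable.

No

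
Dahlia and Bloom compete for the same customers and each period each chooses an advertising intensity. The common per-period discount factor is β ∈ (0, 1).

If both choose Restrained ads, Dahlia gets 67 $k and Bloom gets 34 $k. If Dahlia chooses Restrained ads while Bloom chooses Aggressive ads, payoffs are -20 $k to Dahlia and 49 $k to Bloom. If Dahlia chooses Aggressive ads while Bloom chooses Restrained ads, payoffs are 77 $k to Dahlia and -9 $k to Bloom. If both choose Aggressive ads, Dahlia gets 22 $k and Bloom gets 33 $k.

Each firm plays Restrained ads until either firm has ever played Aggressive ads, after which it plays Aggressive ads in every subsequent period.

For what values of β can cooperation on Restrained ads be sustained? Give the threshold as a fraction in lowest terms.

15/16

For Dahlia: deviation gain 77−67 = 10, per-period punishment loss 67−22 = 45. IC gives β ≥ 10/55 = 2/11.
For Bloom: gain 15, loss 1 per period, so β ≥ 15/16.
The tighter constraint is Bloom's, so cooperation needs β ≥ 15/16.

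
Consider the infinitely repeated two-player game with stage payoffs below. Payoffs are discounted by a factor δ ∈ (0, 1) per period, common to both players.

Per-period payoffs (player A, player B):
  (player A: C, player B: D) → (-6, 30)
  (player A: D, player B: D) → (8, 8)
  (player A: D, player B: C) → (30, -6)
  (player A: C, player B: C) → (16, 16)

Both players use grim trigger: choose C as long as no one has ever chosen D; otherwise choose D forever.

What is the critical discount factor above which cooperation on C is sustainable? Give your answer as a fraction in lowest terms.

One-period gain from deviating is 30 − 16 = 14. The loss is 16 − 8 = 8 in every subsequent period, with present value 8·δ/(1−δ).
Deviation is unprofitable when 8·δ/(1−δ) ≥ 14, i.e. δ/(1−δ) ≥ 7/4.
Equivalently δ ≥ 14/(14+8) = 7/11.

7/11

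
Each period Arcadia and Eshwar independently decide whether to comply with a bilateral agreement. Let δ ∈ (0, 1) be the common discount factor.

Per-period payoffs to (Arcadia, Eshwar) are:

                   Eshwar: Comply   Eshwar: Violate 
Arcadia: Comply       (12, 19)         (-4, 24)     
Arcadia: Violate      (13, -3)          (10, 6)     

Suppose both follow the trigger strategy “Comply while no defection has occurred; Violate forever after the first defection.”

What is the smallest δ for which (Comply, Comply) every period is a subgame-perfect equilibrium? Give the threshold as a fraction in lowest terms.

For Arcadia: deviation gain 13−12 = 1, per-period punishment loss 12−10 = 2. IC gives δ ≥ 1/3.
For Eshwar: gain 5, loss 13 per period, so δ ≥ 5/18.
The tighter constraint is Arcadia's, so cooperation needs δ ≥ 1/3.

1/3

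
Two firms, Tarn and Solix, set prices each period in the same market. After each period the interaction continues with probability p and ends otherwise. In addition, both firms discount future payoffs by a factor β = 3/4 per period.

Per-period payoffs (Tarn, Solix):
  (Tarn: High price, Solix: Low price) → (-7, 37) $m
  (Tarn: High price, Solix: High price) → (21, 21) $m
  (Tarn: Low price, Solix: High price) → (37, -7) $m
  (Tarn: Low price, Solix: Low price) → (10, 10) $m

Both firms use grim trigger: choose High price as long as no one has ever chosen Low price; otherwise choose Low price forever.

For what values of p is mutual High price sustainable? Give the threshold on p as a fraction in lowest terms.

64/81

With continuation probability p and discount β, the effective per-period discount factor is βp.
Grim-trigger IC: βp ≥ (37−21)/(37−10) = 16/27.
So p ≥ (16/27)/(3/4) = 64/81.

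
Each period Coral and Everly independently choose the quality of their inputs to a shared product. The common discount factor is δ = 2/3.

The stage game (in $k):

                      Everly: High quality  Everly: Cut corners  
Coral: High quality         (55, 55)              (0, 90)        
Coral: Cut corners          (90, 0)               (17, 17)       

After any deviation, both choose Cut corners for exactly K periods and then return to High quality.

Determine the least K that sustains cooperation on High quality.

Need Σ_{k=1}^{K} δ^k ≥ (90−55)/(55−17) = 0.9211 at δ = 2/3.
At K = 1 the sum is 0.6667 < 0.9211; at K = 2 it is 1.1111 ≥ 0.9211.
So the minimum punishment length is K = 2.

2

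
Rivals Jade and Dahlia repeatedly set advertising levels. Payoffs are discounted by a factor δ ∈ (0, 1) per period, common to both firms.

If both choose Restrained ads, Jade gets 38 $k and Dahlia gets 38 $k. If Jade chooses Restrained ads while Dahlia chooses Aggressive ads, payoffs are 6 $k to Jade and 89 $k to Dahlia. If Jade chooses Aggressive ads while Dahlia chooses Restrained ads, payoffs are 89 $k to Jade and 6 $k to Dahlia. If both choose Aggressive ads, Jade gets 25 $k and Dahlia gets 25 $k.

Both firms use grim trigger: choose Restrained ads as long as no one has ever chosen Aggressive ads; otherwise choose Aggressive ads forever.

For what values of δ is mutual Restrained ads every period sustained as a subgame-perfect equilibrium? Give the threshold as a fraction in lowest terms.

38/(1−δ) ≥ 89 + 25δ/(1−δ)
38 ≥ 89 − 64δ
δ ≥ 51/64.

51/64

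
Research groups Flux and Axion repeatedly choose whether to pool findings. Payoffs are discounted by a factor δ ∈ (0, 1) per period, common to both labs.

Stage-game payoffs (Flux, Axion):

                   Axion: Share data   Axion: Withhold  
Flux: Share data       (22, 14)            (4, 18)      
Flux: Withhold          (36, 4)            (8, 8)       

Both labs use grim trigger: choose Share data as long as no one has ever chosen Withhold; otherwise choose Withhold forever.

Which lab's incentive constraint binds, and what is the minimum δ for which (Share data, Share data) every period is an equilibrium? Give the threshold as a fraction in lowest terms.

Flux; δ ≥ 1/2

Flux: cooperation gives 22 each period; deviation gives 36 once then 8 forever.
  22/(1−δ) ≥ 36 + 8δ/(1−δ) ⇒ δ ≥ 14/28 = 1/2.
Axion: cooperation gives 14 each period; deviation gives 18 once then 8 forever.
  δ ≥ 4/10 = 2/5.
Both must hold, so the binding constraint is Flux's: δ ≥ 1/2.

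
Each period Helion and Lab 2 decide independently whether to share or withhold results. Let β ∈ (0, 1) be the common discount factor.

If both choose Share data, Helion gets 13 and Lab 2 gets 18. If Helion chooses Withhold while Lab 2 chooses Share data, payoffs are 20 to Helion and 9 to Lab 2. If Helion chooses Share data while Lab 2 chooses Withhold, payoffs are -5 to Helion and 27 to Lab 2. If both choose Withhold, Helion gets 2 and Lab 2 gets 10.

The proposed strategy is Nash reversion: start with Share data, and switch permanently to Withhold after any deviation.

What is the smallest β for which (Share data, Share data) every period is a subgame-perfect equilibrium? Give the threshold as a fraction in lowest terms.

9/17

For Helion: deviation gain 20−13 = 7, per-period punishment loss 13−2 = 11. IC gives β ≥ 7/18.
For Lab 2: gain 9, loss 8 per period, so β ≥ 9/17.
The tighter constraint is Lab 2's, so cooperation needs β ≥ 9/17.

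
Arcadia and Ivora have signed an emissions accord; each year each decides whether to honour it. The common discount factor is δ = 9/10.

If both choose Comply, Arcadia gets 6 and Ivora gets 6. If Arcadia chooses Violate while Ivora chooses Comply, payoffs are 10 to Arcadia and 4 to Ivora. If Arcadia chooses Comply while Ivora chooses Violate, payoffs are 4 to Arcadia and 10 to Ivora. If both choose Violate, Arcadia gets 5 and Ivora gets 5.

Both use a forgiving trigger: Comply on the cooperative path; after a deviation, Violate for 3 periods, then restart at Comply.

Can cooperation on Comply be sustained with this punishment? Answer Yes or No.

No

Comparing payoff streams over the 4 periods until play realigns: cooperate → 6(1+δ+…+δ^3); deviate → 10 + 5(δ+…+δ^3).
Cooperation is sustained iff (6−5)(δ+…+δ^3) ≥ 10−6.
δ+…+δ^3 = 9/10·(1−(9/10)^3)/(1−9/10) = 2.4390, and (10−6)/(6−5) = 4.0000.
2.4390 < 4.0000, so cooperation is not sustainable.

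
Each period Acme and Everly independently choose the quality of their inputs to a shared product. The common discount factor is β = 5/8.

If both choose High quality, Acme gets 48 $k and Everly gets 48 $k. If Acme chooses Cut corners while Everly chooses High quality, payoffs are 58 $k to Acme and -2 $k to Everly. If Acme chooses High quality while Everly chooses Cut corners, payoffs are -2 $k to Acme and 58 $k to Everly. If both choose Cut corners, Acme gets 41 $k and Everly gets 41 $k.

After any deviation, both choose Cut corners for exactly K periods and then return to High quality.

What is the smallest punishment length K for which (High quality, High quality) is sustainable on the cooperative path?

IC: β(1−β^K)/(1−β) ≥ (58−48)/(48−41) = 10/7.
With β = 5/8: need 1 − β^K ≥ 10/7·(1−5/8)/(5/8), i.e. β^K ≤ 0.1429.
Since (5/8)^4 = 0.1526 and (5/8)^5 = 0.0954, the smallest such K is 5.

5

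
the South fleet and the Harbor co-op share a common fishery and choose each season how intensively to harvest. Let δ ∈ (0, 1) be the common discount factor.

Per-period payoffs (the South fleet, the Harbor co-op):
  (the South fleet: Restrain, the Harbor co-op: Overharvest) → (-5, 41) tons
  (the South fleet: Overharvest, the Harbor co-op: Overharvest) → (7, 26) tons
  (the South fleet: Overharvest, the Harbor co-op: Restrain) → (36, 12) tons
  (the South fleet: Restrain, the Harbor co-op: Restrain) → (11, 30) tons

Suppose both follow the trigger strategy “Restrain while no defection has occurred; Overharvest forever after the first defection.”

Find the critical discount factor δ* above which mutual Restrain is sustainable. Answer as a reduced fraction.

25/29

the South fleet's threshold: (36−11)/(36−7) = 25/29.
the Harbor co-op's threshold: (41−30)/(41−26) = 11/15.
25/29 > 11/15, so the South fleet binds and δ* = 25/29.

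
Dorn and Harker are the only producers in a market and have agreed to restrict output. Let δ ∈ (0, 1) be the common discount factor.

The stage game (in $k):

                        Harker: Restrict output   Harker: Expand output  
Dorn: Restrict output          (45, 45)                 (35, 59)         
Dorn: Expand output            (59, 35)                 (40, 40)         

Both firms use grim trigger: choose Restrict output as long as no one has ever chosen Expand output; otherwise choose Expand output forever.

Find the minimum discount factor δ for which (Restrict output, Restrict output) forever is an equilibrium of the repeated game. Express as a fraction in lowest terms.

14/19

Under grim trigger the critical discount factor is (T−C)/(T−P) with T = 59, C = 45, P = 40.
δ* = (59−45)/(59−40) = 14/19.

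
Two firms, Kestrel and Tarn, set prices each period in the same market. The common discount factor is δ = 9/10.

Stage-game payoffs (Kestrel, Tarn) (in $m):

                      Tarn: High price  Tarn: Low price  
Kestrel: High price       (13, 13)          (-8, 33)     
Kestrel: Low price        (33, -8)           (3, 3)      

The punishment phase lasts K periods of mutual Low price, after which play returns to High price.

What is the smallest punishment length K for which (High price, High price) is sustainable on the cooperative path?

IC: δ(1−δ^K)/(1−δ) ≥ (33−13)/(13−3) = 2.
With δ = 9/10: need 1 − δ^K ≥ 2·(1−9/10)/(9/10), i.e. δ^K ≤ 0.7778.
Since (9/10)^2 = 0.8100 and (9/10)^3 = 0.7290, the smallest such K is 3.

3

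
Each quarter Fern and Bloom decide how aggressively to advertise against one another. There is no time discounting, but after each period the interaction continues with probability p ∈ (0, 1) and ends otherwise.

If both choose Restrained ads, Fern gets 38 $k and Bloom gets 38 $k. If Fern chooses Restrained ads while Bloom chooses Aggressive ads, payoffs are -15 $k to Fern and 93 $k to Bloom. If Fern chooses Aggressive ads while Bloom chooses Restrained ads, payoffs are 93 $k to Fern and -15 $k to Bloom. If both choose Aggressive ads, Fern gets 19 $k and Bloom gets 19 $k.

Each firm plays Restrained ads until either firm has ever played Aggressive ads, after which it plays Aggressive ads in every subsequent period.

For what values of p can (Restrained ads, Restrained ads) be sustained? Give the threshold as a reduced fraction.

55/74

Expected cooperation value is 38 + p·38 + p²·38 + … = 38/(1−p); deviation gives 93 + p·19/(1−p).
38 ≥ 93(1−p) + 19p ⇒ 74p ≥ 55 ⇒ p ≥ 55/74.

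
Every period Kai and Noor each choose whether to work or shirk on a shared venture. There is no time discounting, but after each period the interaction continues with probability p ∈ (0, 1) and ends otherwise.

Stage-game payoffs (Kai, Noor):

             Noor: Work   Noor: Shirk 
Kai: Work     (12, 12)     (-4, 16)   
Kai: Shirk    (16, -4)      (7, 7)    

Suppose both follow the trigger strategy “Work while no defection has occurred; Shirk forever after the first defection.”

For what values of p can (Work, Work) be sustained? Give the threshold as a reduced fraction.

4/9

With no time discounting, the continuation probability p plays the role of the discount factor.
Grim-trigger IC: 12/(1−p) ≥ 16 + 7p/(1−p) ⇒ p ≥ (16−12)/(16−7) = 4/9.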